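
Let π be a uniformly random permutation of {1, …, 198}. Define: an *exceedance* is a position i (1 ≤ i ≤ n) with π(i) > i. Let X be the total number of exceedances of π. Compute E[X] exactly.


Write X = Σ_{i=1}^{198} X_i, where X_i = 1_{π(i) > i}.
For each fixed i, π(i) is uniform over {1, …, 198} (marginal of a uniform permutation), so P[π(i) > i] = (n − i)/n. Summing: Σ_{i=1}^{198} (n − i)/n = (0 + 1 + … + 197)/198 = 198(198 − 1)/(2·198) = (198 − 1)/2.
Hence E[X] = Σ_{i=1}^{198} (198 − i)/198 = 197/2 ≈ 98.500.

E[X] = 197/2 = 98.500.


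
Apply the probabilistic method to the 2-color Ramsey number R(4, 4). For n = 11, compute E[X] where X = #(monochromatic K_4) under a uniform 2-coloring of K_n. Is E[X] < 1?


E[X] = C(11, 4) · 2^{1 − 6} = 330 · 2^{−5} = 330/32.
As a reduced fraction: E[X] = 165/16 ≈ 10.3125000.
Is E[X] < 1? NO.
Since E[X] ≥ 1, the first-moment bound is inconclusive at n = 11; it does NOT by itself certify R(4, 4) > 11.

E[X] = 165/16 ≈ 10.3125000; E[X] ≥ 1; first-moment method inconclusive here.


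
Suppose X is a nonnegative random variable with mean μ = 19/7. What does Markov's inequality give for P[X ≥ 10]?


μ = E[X] = 19/7, a = 10.
Markov: P[X ≥ 10] ≤ μ/a = (19/7)/10 = 19/70.
Numerically: ≈ 0.2714.
(Since a = 10 > μ = 2.7143, the bound 19/70 is < 1 and informative.)

P[X ≥ 10] ≤ 19/70 ≈ 0.2714.


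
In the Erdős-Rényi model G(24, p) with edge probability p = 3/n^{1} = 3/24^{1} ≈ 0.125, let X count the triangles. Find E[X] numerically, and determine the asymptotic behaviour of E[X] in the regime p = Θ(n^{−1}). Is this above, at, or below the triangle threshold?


Number of potential triangles: C(24, 3) = 2024.
Each occurs with probability p³ ≈ (0.125)³ ≈ 1.95312500e-03.
By linearity: E[X] = C(24, 3)·p³ ≈ 2024 · 1.95312500e-03 ≈ 3.953125.
Here α = 1, so p = 3/n is exactly at the triangle threshold p ~ 1/n. Asymptotically E[X] → c³/6 = 3³/6 = 9/2 ≈ 4.500000, a bounded constant. In this regime the triangle count is asymptotically Poisson(c³/6).

E[X] ≈ 3.953125; in regime p = Θ(1/n^{1}) E[X] stays bounded (at the triangle threshold p ~ 1/n).


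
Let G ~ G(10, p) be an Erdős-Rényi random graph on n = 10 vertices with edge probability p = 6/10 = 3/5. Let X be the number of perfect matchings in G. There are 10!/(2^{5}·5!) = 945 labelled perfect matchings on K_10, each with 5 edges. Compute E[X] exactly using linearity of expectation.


K_10 has 10!/(2^{5}·5!) = 945 labelled perfect matchings.
For each such perfect matching H, let X_H = 1 if all 5 edges of H are present in G. Then P[X_H = 1] = p^{5} = (3/5)^{5} = 243/3125.
By linearity: E[X] = Σ_H E[X_H] = 945 · p^{5} = 945 · 243/3125 = 45927/625.
Numerically: E[X] ≈ 73.5.

E[X] = 945 · (3/5)^{5} = 45927/625 ≈ 73.5.


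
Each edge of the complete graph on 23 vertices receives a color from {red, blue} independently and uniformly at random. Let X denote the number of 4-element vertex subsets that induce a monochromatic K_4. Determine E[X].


Let X = Σ_S X_S over the C(23, 4) = 8855 subsets S of size 4, where X_S = 1 if the K_4 on S is monochromatic.
For a fixed S, the K_4 on S has C(4, 2) = 6 edges. P[all 6 edges red] = (1/2)^6, and likewise for blue, so P[monochromatic] = 2·(1/2)^6 = 2^{1 − 6} = 1/32.
By linearity: E[X] = C(23, 4) · 2^{1 − 6} = 8855 · 1/32 = 8855/32.
Numerically: E[X] ≈ 276.71875.

E[X] = C(23,4)·2^(1−C(4,2)) = 8855/32 ≈ 276.71875.


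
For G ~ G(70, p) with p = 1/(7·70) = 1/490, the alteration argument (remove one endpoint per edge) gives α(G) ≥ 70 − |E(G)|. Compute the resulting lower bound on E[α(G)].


E[|E(G)|] = C(70, 2)·p = 2415 · (1/490) = 69/14.
E[α(G)] ≥ n − E[|E(G)|] = 70 − 69/14 = 911/14.
Numerically: ≈ 65.07143.
(This is only a lower bound; the true E[α(G)] may be larger.)

E[α(G)] ≥ 911/14 ≈ 65.07143.


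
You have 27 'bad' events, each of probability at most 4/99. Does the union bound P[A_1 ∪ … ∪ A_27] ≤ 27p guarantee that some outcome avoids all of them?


Union bound: P[∪_{i=1}^{27} A_i] ≤ Σ_i P[A_i] ≤ 27·p = 27·(4/99) = 12/11.
Numerically: 12/11 ≈ 1.09091.
Is 12/11 < 1? NO.
Since the bound 12/11 is ≥ 1, the union bound is uninformative here; it does NOT by itself certify existence.

27·p = 12/11 ≈ 1.09091; existence NOT certified by the union bound.


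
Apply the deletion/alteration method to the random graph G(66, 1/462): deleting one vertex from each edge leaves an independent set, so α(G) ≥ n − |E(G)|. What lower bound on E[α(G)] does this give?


E[|E(G)|] = C(66, 2)·p = 2145 · (1/462) = 65/14.
E[α(G)] ≥ n − E[|E(G)|] = 66 − 65/14 = 859/14.
Numerically: ≈ 61.357143.
(This is only a lower bound; the true E[α(G)] may be larger.)

E[α(G)] ≥ 859/14 ≈ 61.357143.


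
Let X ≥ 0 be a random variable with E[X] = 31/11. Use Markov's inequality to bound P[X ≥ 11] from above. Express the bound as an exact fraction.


μ = E[X] = 31/11, a = 11.
Markov: P[X ≥ 11] ≤ μ/a = (31/11)/11 = 31/121.
Numerically: ≈ 0.25620.
(Since a = 11 > μ = 2.81818, the bound 31/121 is < 1 and informative.)

P[X ≥ 11] ≤ 31/121 ≈ 0.25620.


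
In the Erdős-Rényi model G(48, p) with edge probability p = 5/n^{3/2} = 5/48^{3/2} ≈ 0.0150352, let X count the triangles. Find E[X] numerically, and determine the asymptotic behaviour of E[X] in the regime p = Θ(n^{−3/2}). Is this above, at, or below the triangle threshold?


Number of potential triangles: C(48, 3) = 17296.
Each occurs with probability p³ ≈ (0.0150352)³ ≈ 3.39879088e-06.
By linearity: E[X] = C(48, 3)·p³ ≈ 17296 · 3.39879088e-06 ≈ 0.058785.
Since α = 3/2 > 1, p = c/n^{3/2} = o(1/n) is below the triangle threshold p ~ 1/n. Asymptotically E[X] ~ (c³/6)·n^{3(1−α)} = (5³/6)·n^{-1.5} → 0, so by Markov's inequality G has no triangles w.h.p.

E[X] ≈ 0.058785; in regime p = Θ(1/n^{3/2}) E[X] tends to 0 (below the triangle threshold p ~ 1/n).


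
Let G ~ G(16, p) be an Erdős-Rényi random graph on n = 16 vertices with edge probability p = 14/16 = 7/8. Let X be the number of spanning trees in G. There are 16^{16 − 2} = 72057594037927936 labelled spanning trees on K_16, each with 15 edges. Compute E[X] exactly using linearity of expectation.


K_16 has 16^{16 − 2} = 72057594037927936 labelled spanning trees.
For each such spanning tree H, let X_H = 1 if all 15 edges of H are present in G. Then P[X_H = 1] = p^{15} = (7/8)^{15} = 4747561509943/35184372088832.
By linearity: E[X] = Σ_H E[X_H] = 72057594037927936 · p^{15} = 72057594037927936 · 4747561509943/35184372088832 = 9723005972363264.
Numerically: E[X] ≈ 9.723e+15.

E[X] = 72057594037927936 · (7/8)^{15} = 9723005972363264 ≈ 9.723e+15.


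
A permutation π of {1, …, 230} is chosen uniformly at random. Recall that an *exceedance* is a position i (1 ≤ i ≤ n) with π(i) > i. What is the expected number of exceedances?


Write X = Σ_{i=1}^{230} X_i, where X_i = 1_{π(i) > i}.
For each fixed i, π(i) is uniform over {1, …, 230} (marginal of a uniform permutation), so P[π(i) > i] = (n − i)/n. Summing: Σ_{i=1}^{230} (n − i)/n = (0 + 1 + … + 229)/230 = 230(230 − 1)/(2·230) = (230 − 1)/2.
Hence E[X] = Σ_{i=1}^{230} (230 − i)/230 = 229/2 ≈ 114.500.

E[X] = 229/2 = 114.500.


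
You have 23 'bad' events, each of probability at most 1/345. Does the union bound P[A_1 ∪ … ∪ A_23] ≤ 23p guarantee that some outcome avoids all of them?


Union bound: P[∪_{i=1}^{23} A_i] ≤ Σ_i P[A_i] ≤ 23·p = 23·(1/345) = 1/15.
Numerically: 1/15 ≈ 0.06667.
Is 1/15 < 1? YES.
Since P[∪ A_i] ≤ 1/15 < 1, the complement has P[∩ A_i^c] ≥ 1 − 1/15 = 14/15 > 0, so some outcome avoids every A_i.

23·p = 1/15 ≈ 0.06667; existence CERTIFIED by the union bound.


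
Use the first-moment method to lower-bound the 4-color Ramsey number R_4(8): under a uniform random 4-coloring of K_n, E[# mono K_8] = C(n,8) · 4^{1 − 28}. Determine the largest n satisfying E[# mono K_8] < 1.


We need C(n, 8) · 4^{1 − 28} < 1, i.e. C(n, 8) < 4^{28 − 1} = 18014398509481984.
Check values of n near the boundary:
  n = 407: C(407, 8) = 17424959239309050; 17424959239309050 < 18014398509481984? YES
  n = 408: C(408, 8) = 17773458424095231; 17773458424095231 < 18014398509481984? YES
  n = 409: C(409, 8) = 18128041135797879; 18128041135797879 < 18014398509481984? NO
The largest n with C(n, 8) < 18014398509481984 is n = 408 (where E[X] = 17773458424095231/18014398509481984 ≈ 0.9866). Hence R_4(8) > 408, i.e. R_4(8) ≥ 409.

Largest n = 408; hence R_4(8) > 408.


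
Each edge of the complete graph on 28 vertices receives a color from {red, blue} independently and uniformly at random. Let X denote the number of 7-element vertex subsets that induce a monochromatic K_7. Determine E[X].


Let X = Σ_S X_S over the C(28, 7) = 1184040 subsets S of size 7, where X_S = 1 if the K_7 on S is monochromatic.
For a fixed S, the K_7 on S has C(7, 2) = 21 edges. P[all 21 edges red] = (1/2)^21, and likewise for blue, so P[monochromatic] = 2·(1/2)^21 = 2^{1 − 21} = 1/1048576.
By linearity: E[X] = C(28, 7) · 2^{1 − 21} = 1184040 · 1/1048576 = 148005/131072.
Numerically: E[X] ≈ 1.129.

E[X] = C(28,7)·2^(1−C(7,2)) = 148005/131072 ≈ 1.129.


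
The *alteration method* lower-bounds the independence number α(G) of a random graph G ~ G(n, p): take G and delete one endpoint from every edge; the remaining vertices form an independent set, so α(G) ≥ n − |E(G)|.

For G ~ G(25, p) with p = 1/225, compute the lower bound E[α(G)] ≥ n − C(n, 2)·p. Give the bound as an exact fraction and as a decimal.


E[|E(G)|] = C(25, 2)·p = 300 · (1/225) = 4/3.
E[α(G)] ≥ n − E[|E(G)|] = 25 − 4/3 = 71/3.
Numerically: ≈ 23.66667.
(This is only a lower bound; the true E[α(G)] may be larger.)

E[α(G)] ≥ 71/3 ≈ 23.66667.


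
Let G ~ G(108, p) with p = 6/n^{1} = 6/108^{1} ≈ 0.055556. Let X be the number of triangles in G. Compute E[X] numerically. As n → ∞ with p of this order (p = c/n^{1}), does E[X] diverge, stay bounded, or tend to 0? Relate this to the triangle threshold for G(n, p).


Number of potential triangles: C(108, 3) = 204156.
Each occurs with probability p³ ≈ (0.055556)³ ≈ 1.7146776e-04.
By linearity: E[X] = C(108, 3)·p³ ≈ 204156 · 1.7146776e-04 ≈ 35.00617.
Here α = 1, so p = 6/n is exactly at the triangle threshold p ~ 1/n. Asymptotically E[X] → c³/6 = 6³/6 = 36 ≈ 36.00000, a bounded constant. In this regime the triangle count is asymptotically Poisson(c³/6).

E[X] ≈ 35.00617; in regime p = Θ(1/n^{1}) E[X] stays bounded (at the triangle threshold p ~ 1/n).


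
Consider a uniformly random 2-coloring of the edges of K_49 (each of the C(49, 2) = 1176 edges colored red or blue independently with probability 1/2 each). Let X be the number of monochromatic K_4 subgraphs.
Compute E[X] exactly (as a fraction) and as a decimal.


Let X = Σ_S X_S over the C(49, 4) = 211876 subsets S of size 4, where X_S = 1 if the K_4 on S is monochromatic.
For a fixed S, the K_4 on S has C(4, 2) = 6 edges. P[all 6 edges red] = (1/2)^6, and likewise for blue, so P[monochromatic] = 2·(1/2)^6 = 2^{1 − 6} = 1/32.
By linearity: E[X] = C(49, 4) · 2^{1 − 6} = 211876 · 1/32 = 52969/8.
Numerically: E[X] ≈ 6621.125.

E[X] = C(49,4)·2^(1−C(4,2)) = 52969/8 ≈ 6621.125.


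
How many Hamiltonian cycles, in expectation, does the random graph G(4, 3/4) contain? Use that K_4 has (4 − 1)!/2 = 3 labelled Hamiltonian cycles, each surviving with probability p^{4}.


K_4 has (4 − 1)!/2 = 3 labelled Hamiltonian cycles.
For each such Hamiltonian cycle H, let X_H = 1 if all 4 edges of H are present in G. Then P[X_H = 1] = p^{4} = (3/4)^{4} = 81/256.
By linearity of expectation: E[X] = Σ_H E[X_H] = 3 · p^{4} = 3 · 81/256 = 243/256.
Numerically: E[X] ≈ 0.94922.

E[X] = 3 · (3/4)^{4} = 243/256 ≈ 0.94922.


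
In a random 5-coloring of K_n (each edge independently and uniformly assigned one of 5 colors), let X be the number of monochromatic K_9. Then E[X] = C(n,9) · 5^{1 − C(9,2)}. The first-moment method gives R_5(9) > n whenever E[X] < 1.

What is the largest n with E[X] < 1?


We need C(n, 9) · 5^{1 − 36} < 1, i.e. C(n, 9) < 5^{36 − 1} = 2910383045673370361328125.
Check values of n near the boundary:
  n = 2168: C(2168, 9) = 2867804175977929537095120; 2867804175977929537095120 < 2910383045673370361328125? YES
  n = 2169: C(2169, 9) = 2879753360044504243499683; 2879753360044504243499683 < 2910383045673370361328125? YES
  n = 2170: C(2170, 9) = 2891746779868845075610510; 2891746779868845075610510 < 2910383045673370361328125? YES
  n = 2171: C(2171, 9) = 2903784578674959601827205; 2903784578674959601827205 < 2910383045673370361328125? YES
  n = 2172: C(2172, 9) = 2915866900084148060642020; 2915866900084148060642020 < 2910383045673370361328125? NO
The largest n with C(n, 9) < 2910383045673370361328125 is n = 2171 (where E[X] = 580756915734991920365441/582076609134674072265625 ≈ 0.9977). Hence R_5(9) > 2171, i.e. R_5(9) ≥ 2172.

Largest n = 2171; hence R_5(9) > 2171.


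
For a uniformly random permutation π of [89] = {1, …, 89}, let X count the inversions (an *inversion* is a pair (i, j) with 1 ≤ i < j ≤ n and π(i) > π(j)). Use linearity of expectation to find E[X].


Write X = Σ X_I over the C(89, 2) = 3916 pairs i < j, with X_I the indicator of one inversion.
There are 3916 indicators.
For each fixed pair i < j, the values π(i) and π(j) are two distinct elements of {1, …, 89} in uniformly random order; by symmetry P[π(i) > π(j)] = 1/2.
By linearity: E[X] = 3916 · (1/2) = C(89, 2) · (1/2) = 3916/2 = 1958 ≈ 1958.000000.

E[X] = 1958 = 1958.000000.


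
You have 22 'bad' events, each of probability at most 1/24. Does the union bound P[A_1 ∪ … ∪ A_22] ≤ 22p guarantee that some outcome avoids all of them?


Union bound: P[∪_{i=1}^{22} A_i] ≤ Σ_i P[A_i] ≤ 22·p = 22·(1/24) = 11/12.
Numerically: 11/12 ≈ 0.917.
Is 11/12 < 1? YES.
Since P[∪ A_i] ≤ 11/12 < 1, the complement has P[∩ A_i^c] ≥ 1 − 11/12 = 1/12 > 0, so some outcome avoids every A_i.

22·p = 11/12 ≈ 0.917; existence CERTIFIED by the union bound.


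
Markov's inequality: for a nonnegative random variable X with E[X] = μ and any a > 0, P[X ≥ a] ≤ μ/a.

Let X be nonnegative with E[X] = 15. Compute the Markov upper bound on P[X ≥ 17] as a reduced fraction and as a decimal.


μ = E[X] = 15, a = 17.
Markov: P[X ≥ 17] ≤ μ/a = (15)/17 = 15/17.
Numerically: ≈ 0.88235.
(Since a = 17 > μ = 15.00000, the bound 15/17 is < 1 and informative.)

P[X ≥ 17] ≤ 15/17 ≈ 0.88235.


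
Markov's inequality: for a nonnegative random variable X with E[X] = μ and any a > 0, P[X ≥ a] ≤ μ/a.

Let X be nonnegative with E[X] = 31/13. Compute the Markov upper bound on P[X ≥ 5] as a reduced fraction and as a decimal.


μ = E[X] = 31/13, a = 5.
Markov: P[X ≥ 5] ≤ μ/a = (31/13)/5 = 31/65.
Numerically: ≈ 0.4769.
(Since a = 5 > μ = 2.3846, the bound 31/65 is < 1 and informative.)

P[X ≥ 5] ≤ 31/65 ≈ 0.4769.


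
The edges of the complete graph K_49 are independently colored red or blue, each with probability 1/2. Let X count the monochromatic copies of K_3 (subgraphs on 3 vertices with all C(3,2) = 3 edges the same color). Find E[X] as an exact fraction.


Let X = Σ_S X_S over the C(49, 3) = 18424 subsets S of size 3, where X_S = 1 if the K_3 on S is monochromatic.
For a fixed S, the K_3 on S has C(3, 2) = 3 edges. P[all 3 edges red] = (1/2)^3, and likewise for blue, so P[monochromatic] = 2·(1/2)^3 = 2^{1 − 3} = 1/4.
Summing: E[X] = C(49, 3) · 2^{1 − 3} = 18424 · 1/4 = 4606.
Numerically: E[X] ≈ 4606.000.

E[X] = C(49,3)·2^(1−C(3,2)) = 4606 ≈ 4606.000.


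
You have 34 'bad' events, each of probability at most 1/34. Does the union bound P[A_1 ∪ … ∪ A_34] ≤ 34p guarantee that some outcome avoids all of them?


Union bound: P[∪_{i=1}^{34} A_i] ≤ Σ_i P[A_i] ≤ 34·p = 34·(1/34) = 1.
Numerically: 1 ≈ 1.00000.
Is 1 < 1? NO.
Since the bound 1 is ≥ 1, the union bound is uninformative here; it does NOT by itself certify existence.

34·p = 1 ≈ 1.00000; existence NOT certified by the union bound.


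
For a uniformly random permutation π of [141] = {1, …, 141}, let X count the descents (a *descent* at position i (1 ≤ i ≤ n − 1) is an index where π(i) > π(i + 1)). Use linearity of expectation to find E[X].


Write X = Σ X_I over i = 1, …, 140, with X_I the indicator of one descent.
There are 140 indicators.
For each fixed i, the pair (π(i), π(i+1)) is a uniformly random ordered pair of distinct values from {1, …, 141}; by symmetry P[π(i) > π(i+1)] = 1/2.
By linearity: E[X] = 140 · (1/2) = (141 − 1) · (1/2) = 70 ≈ 70.000000.

E[X] = 70 = 70.000000.


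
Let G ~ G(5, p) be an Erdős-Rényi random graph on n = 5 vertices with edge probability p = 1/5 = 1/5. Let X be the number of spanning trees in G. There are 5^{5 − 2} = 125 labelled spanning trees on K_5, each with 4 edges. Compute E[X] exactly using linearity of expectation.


K_5 has 5^{5 − 2} = 125 labelled spanning trees.
For each such spanning tree H, let X_H = 1 if all 4 edges of H are present in G. Then P[X_H = 1] = p^{4} = (1/5)^{4} = 1/625.
Summing the indicators: E[X] = Σ_H E[X_H] = 125 · p^{4} = 125 · 1/625 = 1/5.
Numerically: E[X] ≈ 0.2.

E[X] = 125 · (1/5)^{4} = 1/5 ≈ 0.2.


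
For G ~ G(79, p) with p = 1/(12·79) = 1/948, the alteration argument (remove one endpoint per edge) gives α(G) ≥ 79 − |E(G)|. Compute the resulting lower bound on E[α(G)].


E[|E(G)|] = C(79, 2)·p = 3081 · (1/948) = 13/4.
E[α(G)] ≥ n − E[|E(G)|] = 79 − 13/4 = 303/4.
Numerically: ≈ 75.750000.
(This is only a lower bound; the true E[α(G)] may be larger.)

E[α(G)] ≥ 303/4 ≈ 75.750000.


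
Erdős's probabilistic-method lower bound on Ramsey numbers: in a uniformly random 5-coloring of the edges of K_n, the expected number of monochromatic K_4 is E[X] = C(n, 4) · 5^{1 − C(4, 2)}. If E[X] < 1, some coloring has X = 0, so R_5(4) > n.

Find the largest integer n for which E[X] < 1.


We need C(n, 4) · 5^{1 − 6} < 1, i.e. C(n, 4) < 5^{6 − 1} = 3125.
Check values of n near the boundary:
  n = 16: C(16, 4) = 1820; 1820 < 3125? YES
  n = 17: C(17, 4) = 2380; 2380 < 3125? YES
  n = 18: C(18, 4) = 3060; 3060 < 3125? YES
  n = 19: C(19, 4) = 3876; 3876 < 3125? NO
  n = 20: C(20, 4) = 4845; 4845 < 3125? NO
  n = 21: C(21, 4) = 5985; 5985 < 3125? NO
The largest n with C(n, 4) < 3125 is n = 18 (where E[X] = 612/625 ≈ 0.97920). Hence R_5(4) > 18, i.e. R_5(4) ≥ 19.

Largest n = 18; hence R_5(4) > 18.


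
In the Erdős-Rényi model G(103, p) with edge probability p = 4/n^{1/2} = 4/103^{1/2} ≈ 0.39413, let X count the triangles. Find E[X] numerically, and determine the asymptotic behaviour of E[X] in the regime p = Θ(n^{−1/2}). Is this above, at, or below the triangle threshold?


Number of potential triangles: C(103, 3) = 176851.
Each occurs with probability p³ ≈ (0.39413)³ ≈ 6.1224343e-02.
By linearity: E[X] = C(103, 3)·p³ ≈ 176851 · 6.1224343e-02 ≈ 10827.58637.
Since α = 1/2 < 1, p = c/n^{1/2} ≫ 1/n is above the triangle threshold p ~ 1/n. Asymptotically E[X] ~ (c³/6)·n^{3(1−α)} = (4³/6)·n^{1.5} → ∞; triangles are abundant w.h.p.

E[X] ≈ 10827.58637; in regime p = Θ(1/n^{1/2}) E[X] diverges (above the triangle threshold p ~ 1/n).


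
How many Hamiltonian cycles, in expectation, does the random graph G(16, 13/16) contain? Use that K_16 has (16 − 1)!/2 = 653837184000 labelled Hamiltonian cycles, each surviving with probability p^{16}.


K_16 has (16 − 1)!/2 = 653837184000 labelled Hamiltonian cycles.
For each such Hamiltonian cycle H, let X_H = 1 if all 16 edges of H are present in G. Then P[X_H = 1] = p^{16} = (13/16)^{16} = 665416609183179841/18446744073709551616.
Summing the indicators: E[X] = Σ_H E[X_H] = 653837184000 · p^{16} = 653837184000 · 665416609183179841/18446744073709551616 = 424877072202303561918952875/18014398509481984.
Numerically: E[X] ≈ 2.3585e+10.

E[X] = 653837184000 · (13/16)^{16} = 424877072202303561918952875/18014398509481984 ≈ 2.3585e+10.


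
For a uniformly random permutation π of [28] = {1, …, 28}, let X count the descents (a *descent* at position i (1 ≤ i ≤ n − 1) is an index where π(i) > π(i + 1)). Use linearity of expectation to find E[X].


Write X = Σ X_I over i = 1, …, 27, with X_I the indicator of one descent.
There are 27 indicators.
For each fixed i, the pair (π(i), π(i+1)) is a uniformly random ordered pair of distinct values from {1, …, 28}; by symmetry P[π(i) > π(i+1)] = 1/2.
By linearity: E[X] = 27 · (1/2) = (28 − 1) · (1/2) = 27/2 ≈ 13.50000.

E[X] = 27/2 = 13.50000.


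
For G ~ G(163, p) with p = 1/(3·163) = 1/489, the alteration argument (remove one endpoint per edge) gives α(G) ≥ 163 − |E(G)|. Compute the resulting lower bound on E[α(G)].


E[|E(G)|] = C(163, 2)·p = 13203 · (1/489) = 27.
E[α(G)] ≥ n − E[|E(G)|] = 163 − 27 = 136.
Numerically: ≈ 136.0000.
(This is only a lower bound; the true E[α(G)] may be larger.)

E[α(G)] ≥ 136 ≈ 136.0000.


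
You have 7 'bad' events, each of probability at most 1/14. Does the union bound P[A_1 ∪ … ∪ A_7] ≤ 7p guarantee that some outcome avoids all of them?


Union bound: P[∪_{i=1}^{7} A_i] ≤ Σ_i P[A_i] ≤ 7·p = 7·(1/14) = 1/2.
Numerically: 1/2 ≈ 0.50000.
Is 1/2 < 1? YES.
Since P[∪ A_i] ≤ 1/2 < 1, the complement has P[∩ A_i^c] ≥ 1 − 1/2 = 1/2 > 0, so some outcome avoids every A_i.

7·p = 1/2 ≈ 0.50000; existence CERTIFIED by the union bound.


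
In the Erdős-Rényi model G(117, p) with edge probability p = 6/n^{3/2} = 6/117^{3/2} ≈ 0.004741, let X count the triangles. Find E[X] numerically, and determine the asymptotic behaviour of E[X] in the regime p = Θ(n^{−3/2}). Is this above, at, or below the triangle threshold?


Number of potential triangles: C(117, 3) = 260130.
Each occurs with probability p³ ≈ (0.004741)³ ≈ 1.0656568e-07.
By linearity: E[X] = C(117, 3)·p³ ≈ 260130 · 1.0656568e-07 ≈ 0.02772.
Since α = 3/2 > 1, p = c/n^{3/2} = o(1/n) is below the triangle threshold p ~ 1/n. Asymptotically E[X] ~ (c³/6)·n^{3(1−α)} = (6³/6)·n^{-1.5} → 0, so by Markov's inequality G has no triangles w.h.p.

E[X] ≈ 0.02772; in regime p = Θ(1/n^{3/2}) E[X] tends to 0 (below the triangle threshold p ~ 1/n).


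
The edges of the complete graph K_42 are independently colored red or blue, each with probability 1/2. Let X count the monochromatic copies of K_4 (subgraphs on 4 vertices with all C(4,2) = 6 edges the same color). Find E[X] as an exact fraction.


Let X = Σ_S X_S over the C(42, 4) = 111930 subsets S of size 4, where X_S = 1 if the K_4 on S is monochromatic.
For a fixed S, the K_4 on S has C(4, 2) = 6 edges. P[all 6 edges red] = (1/2)^6, and likewise for blue, so P[monochromatic] = 2·(1/2)^6 = 2^{1 − 6} = 1/32.
By linearity of expectation: E[X] = C(42, 4) · 2^{1 − 6} = 111930 · 1/32 = 55965/16.
Numerically: E[X] ≈ 3497.81250.

E[X] = C(42,4)·2^(1−C(4,2)) = 55965/16 ≈ 3497.81250.


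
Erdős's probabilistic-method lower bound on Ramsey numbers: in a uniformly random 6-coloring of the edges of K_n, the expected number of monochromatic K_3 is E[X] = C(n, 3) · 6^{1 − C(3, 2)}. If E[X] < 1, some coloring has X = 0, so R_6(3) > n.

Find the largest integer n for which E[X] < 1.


We need C(n, 3) · 6^{1 − 3} < 1, i.e. C(n, 3) < 6^{3 − 1} = 36.
Check values of n near the boundary:
  n = 3: C(3, 3) = 1; 1 < 36? YES
  n = 4: C(4, 3) = 4; 4 < 36? YES
  n = 5: C(5, 3) = 10; 10 < 36? YES
  n = 6: C(6, 3) = 20; 20 < 36? YES
  n = 7: C(7, 3) = 35; 35 < 36? YES
  n = 8: C(8, 3) = 56; 56 < 36? NO
  n = 9: C(9, 3) = 84; 84 < 36? NO
The largest n with C(n, 3) < 36 is n = 7 (where E[X] = 35/36 ≈ 0.97222). Hence R_6(3) > 7, i.e. R_6(3) ≥ 8.

Largest n = 7; hence R_6(3) > 7.


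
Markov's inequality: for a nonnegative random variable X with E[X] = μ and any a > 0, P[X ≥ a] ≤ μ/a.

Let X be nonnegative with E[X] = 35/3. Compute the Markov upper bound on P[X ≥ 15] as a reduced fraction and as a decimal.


μ = E[X] = 35/3, a = 15.
Markov: P[X ≥ 15] ≤ μ/a = (35/3)/15 = 7/9.
Numerically: ≈ 0.77778.
(Since a = 15 > μ = 11.66667, the bound 7/9 is < 1 and informative.)

P[X ≥ 15] ≤ 7/9 ≈ 0.77778.


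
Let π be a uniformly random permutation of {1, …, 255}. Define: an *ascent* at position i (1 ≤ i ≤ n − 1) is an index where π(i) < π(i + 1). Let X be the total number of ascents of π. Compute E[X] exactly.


Write X = Σ X_I over i = 1, …, 254, with X_I the indicator of one ascent.
There are 254 indicators.
For each fixed i, the pair (π(i), π(i+1)) is a uniformly random ordered pair of distinct values from {1, …, 255}; by symmetry P[π(i) < π(i+1)] = 1/2.
By linearity: E[X] = 254 · (1/2) = (255 − 1) · (1/2) = 127 ≈ 127.0000.

E[X] = 127 = 127.0000.


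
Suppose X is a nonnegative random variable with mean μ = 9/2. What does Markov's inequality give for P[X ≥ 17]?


μ = E[X] = 9/2, a = 17.
Markov: P[X ≥ 17] ≤ μ/a = (9/2)/17 = 9/34.
Numerically: ≈ 0.265.
(Since a = 17 > μ = 4.500, the bound 9/34 is < 1 and informative.)

P[X ≥ 17] ≤ 9/34 ≈ 0.265.


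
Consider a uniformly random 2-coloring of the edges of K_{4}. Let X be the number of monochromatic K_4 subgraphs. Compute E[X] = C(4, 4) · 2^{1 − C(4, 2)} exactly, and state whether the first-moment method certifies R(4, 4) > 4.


E[X] = C(4, 4) · 2^{1 − 6} = 1 · 2^{−5} = 1/32.
As a reduced fraction: E[X] = 1/32 ≈ 0.031250.
Is E[X] < 1? YES.
Since E[X] < 1, there exists a 2-coloring of K_{4} with no monochromatic K_4; hence R(4, 4) > 4.

E[X] = 1/32 ≈ 0.031250; E[X] < 1, so R(4, 4) > 4.


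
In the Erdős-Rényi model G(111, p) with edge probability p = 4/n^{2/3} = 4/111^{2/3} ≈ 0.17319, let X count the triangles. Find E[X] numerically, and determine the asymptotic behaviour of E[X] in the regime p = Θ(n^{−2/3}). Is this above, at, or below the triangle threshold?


Number of potential triangles: C(111, 3) = 221815.
Each occurs with probability p³ ≈ (0.17319)³ ≈ 5.1943836e-03.
By linearity: E[X] = C(111, 3)·p³ ≈ 221815 · 5.1943836e-03 ≈ 1152.19219.
Since α = 2/3 < 1, p = c/n^{2/3} ≫ 1/n is above the triangle threshold p ~ 1/n. Asymptotically E[X] ~ (c³/6)·n^{3(1−α)} = (4³/6)·n^{1} → ∞; triangles are abundant w.h.p.

E[X] ≈ 1152.19219; in regime p = Θ(1/n^{2/3}) E[X] diverges (above the triangle threshold p ~ 1/n).


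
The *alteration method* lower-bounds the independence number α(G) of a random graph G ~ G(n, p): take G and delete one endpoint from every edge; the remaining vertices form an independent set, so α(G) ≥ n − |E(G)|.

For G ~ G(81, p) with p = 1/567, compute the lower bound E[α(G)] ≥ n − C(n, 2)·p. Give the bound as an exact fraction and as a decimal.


E[|E(G)|] = C(81, 2)·p = 3240 · (1/567) = 40/7.
E[α(G)] ≥ n − E[|E(G)|] = 81 − 40/7 = 527/7.
Numerically: ≈ 75.28571.
(This is only a lower bound; the true E[α(G)] may be larger.)

E[α(G)] ≥ 527/7 ≈ 75.28571.


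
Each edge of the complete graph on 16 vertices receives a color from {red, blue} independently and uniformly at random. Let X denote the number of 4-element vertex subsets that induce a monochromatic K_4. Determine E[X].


Let X = Σ_S X_S over the C(16, 4) = 1820 subsets S of size 4, where X_S = 1 if the K_4 on S is monochromatic.
For a fixed S, the K_4 on S has C(4, 2) = 6 edges. P[all 6 edges red] = (1/2)^6, and likewise for blue, so P[monochromatic] = 2·(1/2)^6 = 2^{1 − 6} = 1/32.
Summing: E[X] = C(16, 4) · 2^{1 − 6} = 1820 · 1/32 = 455/8.
Numerically: E[X] ≈ 56.875.

E[X] = C(16,4)·2^(1−C(4,2)) = 455/8 ≈ 56.875.


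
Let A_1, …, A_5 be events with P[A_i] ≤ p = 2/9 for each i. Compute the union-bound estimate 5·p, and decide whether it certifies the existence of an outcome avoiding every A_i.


Union bound: P[∪_{i=1}^{5} A_i] ≤ Σ_i P[A_i] ≤ 5·p = 5·(2/9) = 10/9.
Numerically: 10/9 ≈ 1.11111.
Is 10/9 < 1? NO.
Since the bound 10/9 is ≥ 1, the union bound is uninformative here; it does NOT by itself certify existence.

5·p = 10/9 ≈ 1.11111; existence NOT certified by the union bound.


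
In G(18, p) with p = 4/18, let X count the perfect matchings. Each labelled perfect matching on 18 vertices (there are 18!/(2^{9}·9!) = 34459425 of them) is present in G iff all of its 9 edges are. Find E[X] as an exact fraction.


K_18 has 18!/(2^{9}·9!) = 34459425 labelled perfect matchings.
For each such perfect matching H, let X_H = 1 if all 9 edges of H are present in G. Then P[X_H = 1] = p^{9} = (2/9)^{9} = 512/387420489.
By linearity: E[X] = Σ_H E[X_H] = 34459425 · p^{9} = 34459425 · 512/387420489 = 217817600/4782969.
Numerically: E[X] ≈ 45.5.

E[X] = 34459425 · (2/9)^{9} = 217817600/4782969 ≈ 45.5.


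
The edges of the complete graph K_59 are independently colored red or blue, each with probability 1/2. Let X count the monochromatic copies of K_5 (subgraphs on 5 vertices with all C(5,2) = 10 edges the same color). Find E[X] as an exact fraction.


Let X = Σ_S X_S over the C(59, 5) = 5006386 subsets S of size 5, where X_S = 1 if the K_5 on S is monochromatic.
For a fixed S, the K_5 on S has C(5, 2) = 10 edges. P[all 10 edges red] = (1/2)^10, and likewise for blue, so P[monochromatic] = 2·(1/2)^10 = 2^{1 − 10} = 1/512.
By linearity of expectation: E[X] = C(59, 5) · 2^{1 − 10} = 5006386 · 1/512 = 2503193/256.
Numerically: E[X] ≈ 9778.09766.

E[X] = C(59,5)·2^(1−C(5,2)) = 2503193/256 ≈ 9778.09766.


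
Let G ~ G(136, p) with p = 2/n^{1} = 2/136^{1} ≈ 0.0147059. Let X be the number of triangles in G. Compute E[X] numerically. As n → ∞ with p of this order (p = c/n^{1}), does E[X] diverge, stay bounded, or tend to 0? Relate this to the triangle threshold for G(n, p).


Number of potential triangles: C(136, 3) = 410040.
Each occurs with probability p³ ≈ (0.0147059)³ ≈ 3.18033788e-06.
By linearity: E[X] = C(136, 3)·p³ ≈ 410040 · 3.18033788e-06 ≈ 1.304066.
Here α = 1, so p = 2/n is exactly at the triangle threshold p ~ 1/n. Asymptotically E[X] → c³/6 = 2³/6 = 4/3 ≈ 1.333333, a bounded constant. In this regime the triangle count is asymptotically Poisson(c³/6).

E[X] ≈ 1.304066; in regime p = Θ(1/n^{1}) E[X] stays bounded (at the triangle threshold p ~ 1/n).


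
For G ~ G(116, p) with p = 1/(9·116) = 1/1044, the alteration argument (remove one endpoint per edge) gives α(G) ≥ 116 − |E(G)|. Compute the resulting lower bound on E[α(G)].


E[|E(G)|] = C(116, 2)·p = 6670 · (1/1044) = 115/18.
E[α(G)] ≥ n − E[|E(G)|] = 116 − 115/18 = 1973/18.
Numerically: ≈ 109.61111.
(This is only a lower bound; the true E[α(G)] may be larger.)

E[α(G)] ≥ 1973/18 ≈ 109.61111.


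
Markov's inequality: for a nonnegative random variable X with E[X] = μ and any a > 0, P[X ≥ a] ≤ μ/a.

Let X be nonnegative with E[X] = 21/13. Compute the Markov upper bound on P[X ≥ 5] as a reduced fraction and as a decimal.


μ = E[X] = 21/13, a = 5.
Markov: P[X ≥ 5] ≤ μ/a = (21/13)/5 = 21/65.
Numerically: ≈ 0.32308.
(Since a = 5 > μ = 1.61538, the bound 21/65 is < 1 and informative.)

P[X ≥ 5] ≤ 21/65 ≈ 0.32308.


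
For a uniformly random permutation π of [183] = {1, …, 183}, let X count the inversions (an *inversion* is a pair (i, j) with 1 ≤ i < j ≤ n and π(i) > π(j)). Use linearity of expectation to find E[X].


Write X = Σ X_I over the C(183, 2) = 16653 pairs i < j, with X_I the indicator of one inversion.
There are 16653 indicators.
For each fixed pair i < j, the values π(i) and π(j) are two distinct elements of {1, …, 183} in uniformly random order; by symmetry P[π(i) > π(j)] = 1/2.
By linearity: E[X] = 16653 · (1/2) = C(183, 2) · (1/2) = 16653/2 = 16653/2 ≈ 8326.5000.

E[X] = 16653/2 = 8326.5000.


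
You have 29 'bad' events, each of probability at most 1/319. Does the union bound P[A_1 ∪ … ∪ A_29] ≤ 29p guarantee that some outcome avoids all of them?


Union bound: P[∪_{i=1}^{29} A_i] ≤ Σ_i P[A_i] ≤ 29·p = 29·(1/319) = 1/11.
Numerically: 1/11 ≈ 0.0909.
Is 1/11 < 1? YES.
Since P[∪ A_i] ≤ 1/11 < 1, the complement has P[∩ A_i^c] ≥ 1 − 1/11 = 10/11 > 0, so some outcome avoids every A_i.

29·p = 1/11 ≈ 0.0909; existence CERTIFIED by the union bound.


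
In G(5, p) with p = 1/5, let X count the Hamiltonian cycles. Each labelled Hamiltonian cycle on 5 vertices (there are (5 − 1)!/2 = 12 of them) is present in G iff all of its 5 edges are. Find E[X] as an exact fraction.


K_5 has (5 − 1)!/2 = 12 labelled Hamiltonian cycles.
For each such Hamiltonian cycle H, let X_H = 1 if all 5 edges of H are present in G. Then P[X_H = 1] = p^{5} = (1/5)^{5} = 1/3125.
By linearity of expectation: E[X] = Σ_H E[X_H] = 12 · p^{5} = 12 · 1/3125 = 12/3125.
Numerically: E[X] ≈ 0.00384.

E[X] = 12 · (1/5)^{5} = 12/3125 ≈ 0.00384.


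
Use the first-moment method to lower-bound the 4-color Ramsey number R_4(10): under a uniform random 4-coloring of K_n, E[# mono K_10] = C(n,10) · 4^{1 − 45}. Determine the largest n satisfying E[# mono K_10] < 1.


We need C(n, 10) · 4^{1 − 45} < 1, i.e. C(n, 10) < 4^{45 − 1} = 309485009821345068724781056.
Check values of n near the boundary:
  n = 2017: C(2017, 10) = 300324964434452596180990448; 300324964434452596180990448 < 309485009821345068724781056? YES
  n = 2018: C(2018, 10) = 301820606687612220663963508; 301820606687612220663963508 < 309485009821345068724781056? YES
  n = 2019: C(2019, 10) = 303322949179835278009229628; 303322949179835278009229628 < 309485009821345068724781056? YES
  n = 2020: C(2020, 10) = 304832018578739931133653656; 304832018578739931133653656 < 309485009821345068724781056? YES
  n = 2021: C(2021, 10) = 306347841644770462864800616; 306347841644770462864800616 < 309485009821345068724781056? YES
  n = 2022: C(2022, 10) = 307870445231474093395937796; 307870445231474093395937796 < 309485009821345068724781056? YES
  n = 2023: C(2023, 10) = 309399856285778485315440716; 309399856285778485315440716 < 309485009821345068724781056? YES
  n = 2024: C(2024, 10) = 310936101848269937576192656; 310936101848269937576192656 < 309485009821345068724781056? NO
  n = 2025: C(2025, 10) = 312479209053472269772600560; 312479209053472269772600560 < 309485009821345068724781056? NO
  n = 2026: C(2026, 10) = 314029205130126398094885285; 314029205130126398094885285 < 309485009821345068724781056? NO
The largest n with C(n, 10) < 309485009821345068724781056 is n = 2023 (where E[X] = 77349964071444621328860179/77371252455336267181195264 ≈ 0.9997249). Hence R_4(10) > 2023, i.e. R_4(10) ≥ 2024.

Largest n = 2023; hence R_4(10) > 2023.


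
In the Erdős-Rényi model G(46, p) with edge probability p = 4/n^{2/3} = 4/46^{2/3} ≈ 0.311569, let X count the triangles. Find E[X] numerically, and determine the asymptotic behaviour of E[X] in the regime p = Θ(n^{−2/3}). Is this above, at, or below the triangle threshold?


Number of potential triangles: C(46, 3) = 15180.
Each occurs with probability p³ ≈ (0.311569)³ ≈ 3.02457467e-02.
By linearity: E[X] = C(46, 3)·p³ ≈ 15180 · 3.02457467e-02 ≈ 459.130435.
Since α = 2/3 < 1, p = c/n^{2/3} ≫ 1/n is above the triangle threshold p ~ 1/n. Asymptotically E[X] ~ (c³/6)·n^{3(1−α)} = (4³/6)·n^{1} → ∞; triangles are abundant w.h.p.

E[X] ≈ 459.130435; in regime p = Θ(1/n^{2/3}) E[X] diverges (above the triangle threshold p ~ 1/n).


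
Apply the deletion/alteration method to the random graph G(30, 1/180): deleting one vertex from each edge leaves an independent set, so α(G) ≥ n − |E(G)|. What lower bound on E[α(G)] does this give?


E[|E(G)|] = C(30, 2)·p = 435 · (1/180) = 29/12.
E[α(G)] ≥ n − E[|E(G)|] = 30 − 29/12 = 331/12.
Numerically: ≈ 27.583.
(This is only a lower bound; the true E[α(G)] may be larger.)

E[α(G)] ≥ 331/12 ≈ 27.583.


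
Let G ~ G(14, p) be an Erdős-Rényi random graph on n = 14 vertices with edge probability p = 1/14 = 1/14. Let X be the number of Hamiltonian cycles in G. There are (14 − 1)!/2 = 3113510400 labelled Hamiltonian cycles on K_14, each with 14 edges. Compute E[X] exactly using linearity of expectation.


K_14 has (14 − 1)!/2 = 3113510400 labelled Hamiltonian cycles.
For each such Hamiltonian cycle H, let X_H = 1 if all 14 edges of H are present in G. Then P[X_H = 1] = p^{14} = (1/14)^{14} = 1/11112006825558016.
By linearity of expectation: E[X] = Σ_H E[X_H] = 3113510400 · p^{14} = 3113510400 · 1/11112006825558016 = 868725/3100448333024.
Numerically: E[X] ≈ 2.802e-07.

E[X] = 3113510400 · (1/14)^{14} = 868725/3100448333024 ≈ 2.802e-07.


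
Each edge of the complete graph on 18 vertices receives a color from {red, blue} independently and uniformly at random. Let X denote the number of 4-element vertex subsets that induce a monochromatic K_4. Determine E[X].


Let X = Σ_S X_S over the C(18, 4) = 3060 subsets S of size 4, where X_S = 1 if the K_4 on S is monochromatic.
For a fixed S, the K_4 on S has C(4, 2) = 6 edges. P[all 6 edges red] = (1/2)^6, and likewise for blue, so P[monochromatic] = 2·(1/2)^6 = 2^{1 − 6} = 1/32.
By linearity of expectation: E[X] = C(18, 4) · 2^{1 − 6} = 3060 · 1/32 = 765/8.
Numerically: E[X] ≈ 95.6250.

E[X] = C(18,4)·2^(1−C(4,2)) = 765/8 ≈ 95.6250.


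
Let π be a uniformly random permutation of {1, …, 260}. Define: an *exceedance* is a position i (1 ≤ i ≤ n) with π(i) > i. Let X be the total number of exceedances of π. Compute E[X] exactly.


Write X = Σ_{i=1}^{260} X_i, where X_i = 1_{π(i) > i}.
For each fixed i, π(i) is uniform over {1, …, 260} (marginal of a uniform permutation), so P[π(i) > i] = (n − i)/n. Summing: Σ_{i=1}^{260} (n − i)/n = (0 + 1 + … + 259)/260 = 260(260 − 1)/(2·260) = (260 − 1)/2.
Hence E[X] = Σ_{i=1}^{260} (260 − i)/260 = 259/2 ≈ 129.5000.

E[X] = 259/2 = 129.5000.


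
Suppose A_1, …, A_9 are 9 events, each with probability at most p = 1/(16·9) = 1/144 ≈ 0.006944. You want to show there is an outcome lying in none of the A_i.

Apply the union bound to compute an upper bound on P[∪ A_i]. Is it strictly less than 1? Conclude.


Union bound: P[∪_{i=1}^{9} A_i] ≤ Σ_i P[A_i] ≤ 9·p = 9·(1/144) = 1/16.
Numerically: 1/16 ≈ 0.062500.
Is 1/16 < 1? YES.
Since P[∪ A_i] ≤ 1/16 < 1, the complement has P[∩ A_i^c] ≥ 1 − 1/16 = 15/16 > 0, so some outcome avoids every A_i.

9·p = 1/16 ≈ 0.062500; existence CERTIFIED by the union bound.


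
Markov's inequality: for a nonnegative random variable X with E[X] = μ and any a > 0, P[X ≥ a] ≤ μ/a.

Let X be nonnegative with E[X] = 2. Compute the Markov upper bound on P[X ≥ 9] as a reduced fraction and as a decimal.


μ = E[X] = 2, a = 9.
Markov: P[X ≥ 9] ≤ μ/a = (2)/9 = 2/9.
Numerically: ≈ 0.22222.
(Since a = 9 > μ = 2.00000, the bound 2/9 is < 1 and informative.)

P[X ≥ 9] ≤ 2/9 ≈ 0.22222.


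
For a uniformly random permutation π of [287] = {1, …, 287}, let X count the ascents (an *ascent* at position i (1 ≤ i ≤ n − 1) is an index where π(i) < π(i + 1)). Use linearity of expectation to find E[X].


Write X = Σ X_I over i = 1, …, 286, with X_I the indicator of one ascent.
There are 286 indicators.
For each fixed i, the pair (π(i), π(i+1)) is a uniformly random ordered pair of distinct values from {1, …, 287}; by symmetry P[π(i) < π(i+1)] = 1/2.
By linearity: E[X] = 286 · (1/2) = (287 − 1) · (1/2) = 143 ≈ 143.0000.

E[X] = 143 = 143.0000.


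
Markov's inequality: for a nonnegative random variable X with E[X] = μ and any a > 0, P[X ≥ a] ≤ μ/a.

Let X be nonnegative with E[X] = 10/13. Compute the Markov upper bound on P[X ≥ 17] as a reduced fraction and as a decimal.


μ = E[X] = 10/13, a = 17.
Markov: P[X ≥ 17] ≤ μ/a = (10/13)/17 = 10/221.
Numerically: ≈ 0.04525.
(Since a = 17 > μ = 0.76923, the bound 10/221 is < 1 and informative.)

P[X ≥ 17] ≤ 10/221 ≈ 0.04525.
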